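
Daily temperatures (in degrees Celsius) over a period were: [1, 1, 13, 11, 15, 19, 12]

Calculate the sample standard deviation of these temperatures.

6.8487

Step 1: Compute the mean: 10.2857
Step 2: Sum of squared deviations from the mean: 281.4286
Step 3: Sample variance = 281.4286 / 6 = 46.9048
Step 4: Standard deviation = sqrt(46.9048) = 6.8487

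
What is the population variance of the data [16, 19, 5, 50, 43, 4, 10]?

288.5714

Step 1: Compute the mean: (16 + 19 + 5 + 50 + 43 + 4 + 10) / 7 = 21
Step 2: Compute squared deviations from the mean:
  (16 - 21)^2 = 25
  (19 - 21)^2 = 4
  (5 - 21)^2 = 256
  (50 - 21)^2 = 841
  (43 - 21)^2 = 484
  (4 - 21)^2 = 289
  (10 - 21)^2 = 121
Step 3: Sum of squared deviations = 2020
Step 4: Population variance = 2020 / 7 = 288.5714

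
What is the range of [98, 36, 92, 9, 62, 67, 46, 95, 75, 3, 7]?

95

Step 1: Identify the maximum value: max = 98
Step 2: Identify the minimum value: min = 3
Step 3: Range = max - min = 98 - 3 = 95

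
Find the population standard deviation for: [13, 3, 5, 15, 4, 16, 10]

5.0386

Step 1: Compute the mean: 9.4286
Step 2: Sum of squared deviations from the mean: 177.7143
Step 3: Population variance = 177.7143 / 7 = 25.3878
Step 4: Standard deviation = sqrt(25.3878) = 5.0386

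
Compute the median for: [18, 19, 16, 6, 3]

16

Step 1: Sort the data in ascending order: [3, 6, 16, 18, 19]
Step 2: The number of values is n = 5.
Step 3: Since n is odd, the median is the middle value at position 3: 16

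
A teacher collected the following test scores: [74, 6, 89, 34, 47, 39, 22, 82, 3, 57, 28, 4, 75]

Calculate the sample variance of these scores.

923.9103

Step 1: Compute the mean: (74 + 6 + 89 + 34 + 47 + 39 + 22 + 82 + 3 + 57 + 28 + 4 + 75) / 13 = 43.0769
Step 2: Compute squared deviations from the mean:
  (74 - 43.0769)^2 = 956.2367
  (6 - 43.0769)^2 = 1374.6982
  (89 - 43.0769)^2 = 2108.929
  (34 - 43.0769)^2 = 82.3905
  (47 - 43.0769)^2 = 15.3905
  (39 - 43.0769)^2 = 16.6213
  (22 - 43.0769)^2 = 444.2367
  (82 - 43.0769)^2 = 1515.0059
  (3 - 43.0769)^2 = 1606.1598
  (57 - 43.0769)^2 = 193.8521
  (28 - 43.0769)^2 = 227.3136
  (4 - 43.0769)^2 = 1527.0059
  (75 - 43.0769)^2 = 1019.0828
Step 3: Sum of squared deviations = 11086.9231
Step 4: Sample variance = 11086.9231 / 12 = 923.9103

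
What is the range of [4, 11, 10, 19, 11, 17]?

15

Step 1: Identify the maximum value: max = 19
Step 2: Identify the minimum value: min = 4
Step 3: Range = max - min = 19 - 4 = 15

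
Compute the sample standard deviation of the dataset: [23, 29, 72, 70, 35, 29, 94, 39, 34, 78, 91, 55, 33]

25.3857

Step 1: Compute the mean: 52.4615
Step 2: Sum of squared deviations from the mean: 7733.2308
Step 3: Sample variance = 7733.2308 / 12 = 644.4359
Step 4: Standard deviation = sqrt(644.4359) = 25.3857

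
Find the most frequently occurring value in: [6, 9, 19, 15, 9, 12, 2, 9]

9

Step 1: Count the frequency of each value:
  2: appears 1 time(s)
  6: appears 1 time(s)
  9: appears 3 time(s)
  12: appears 1 time(s)
  15: appears 1 time(s)
  19: appears 1 time(s)
Step 2: The value 9 appears most frequently (3 times).
Step 3: Mode = 9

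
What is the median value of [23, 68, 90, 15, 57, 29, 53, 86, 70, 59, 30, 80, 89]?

59

Step 1: Sort the data in ascending order: [15, 23, 29, 30, 53, 57, 59, 68, 70, 80, 86, 89, 90]
Step 2: The number of values is n = 13.
Step 3: Since n is odd, the median is the middle value at position 7: 59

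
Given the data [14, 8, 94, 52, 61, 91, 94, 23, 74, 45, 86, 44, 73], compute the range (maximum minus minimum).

86

Step 1: Identify the maximum value: max = 94
Step 2: Identify the minimum value: min = 8
Step 3: Range = max - min = 94 - 8 = 86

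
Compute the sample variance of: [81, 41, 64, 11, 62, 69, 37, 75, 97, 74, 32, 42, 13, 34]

675.6044

Step 1: Compute the mean: (81 + 41 + 64 + 11 + 62 + 69 + 37 + 75 + 97 + 74 + 32 + 42 + 13 + 34) / 14 = 52.2857
Step 2: Compute squared deviations from the mean:
  (81 - 52.2857)^2 = 824.5102
  (41 - 52.2857)^2 = 127.3673
  (64 - 52.2857)^2 = 137.2245
  (11 - 52.2857)^2 = 1704.5102
  (62 - 52.2857)^2 = 94.3673
  (69 - 52.2857)^2 = 279.3673
  (37 - 52.2857)^2 = 233.6531
  (75 - 52.2857)^2 = 515.9388
  (97 - 52.2857)^2 = 1999.3673
  (74 - 52.2857)^2 = 471.5102
  (32 - 52.2857)^2 = 411.5102
  (42 - 52.2857)^2 = 105.7959
  (13 - 52.2857)^2 = 1543.3673
  (34 - 52.2857)^2 = 334.3673
Step 3: Sum of squared deviations = 8782.8571
Step 4: Sample variance = 8782.8571 / 13 = 675.6044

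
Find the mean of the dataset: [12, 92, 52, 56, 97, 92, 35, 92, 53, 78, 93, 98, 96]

72.7692

Step 1: Sum all values: 12 + 92 + 52 + 56 + 97 + 92 + 35 + 92 + 53 + 78 + 93 + 98 + 96 = 946
Step 2: Count the number of values: n = 13
Step 3: Mean = sum / n = 946 / 13 = 72.7692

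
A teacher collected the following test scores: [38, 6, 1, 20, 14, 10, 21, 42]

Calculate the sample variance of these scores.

213.4286

Step 1: Compute the mean: (38 + 6 + 1 + 20 + 14 + 10 + 21 + 42) / 8 = 19
Step 2: Compute squared deviations from the mean:
  (38 - 19)^2 = 361
  (6 - 19)^2 = 169
  (1 - 19)^2 = 324
  (20 - 19)^2 = 1
  (14 - 19)^2 = 25
  (10 - 19)^2 = 81
  (21 - 19)^2 = 4
  (42 - 19)^2 = 529
Step 3: Sum of squared deviations = 1494
Step 4: Sample variance = 1494 / 7 = 213.4286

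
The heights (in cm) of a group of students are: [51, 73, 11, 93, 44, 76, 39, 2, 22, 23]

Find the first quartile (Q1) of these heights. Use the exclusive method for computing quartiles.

19.25

Step 1: Sort the data: [2, 11, 22, 23, 39, 44, 51, 73, 76, 93]
Step 2: n = 10
Step 3: Using the exclusive quartile method:
  Q1 = 19.25
  Q2 (median) = 41.5
  Q3 = 73.75
  IQR = Q3 - Q1 = 73.75 - 19.25 = 54.5
Step 4: Q1 = 19.25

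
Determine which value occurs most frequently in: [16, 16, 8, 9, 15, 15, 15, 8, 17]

15

Step 1: Count the frequency of each value:
  8: appears 2 time(s)
  9: appears 1 time(s)
  15: appears 3 time(s)
  16: appears 2 time(s)
  17: appears 1 time(s)
Step 2: The value 15 appears most frequently (3 times).
Step 3: Mode = 15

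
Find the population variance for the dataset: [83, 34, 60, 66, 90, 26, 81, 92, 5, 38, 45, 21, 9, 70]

834.9592

Step 1: Compute the mean: (83 + 34 + 60 + 66 + 90 + 26 + 81 + 92 + 5 + 38 + 45 + 21 + 9 + 70) / 14 = 51.4286
Step 2: Compute squared deviations from the mean:
  (83 - 51.4286)^2 = 996.7551
  (34 - 51.4286)^2 = 303.7551
  (60 - 51.4286)^2 = 73.4694
  (66 - 51.4286)^2 = 212.3265
  (90 - 51.4286)^2 = 1487.7551
  (26 - 51.4286)^2 = 646.6122
  (81 - 51.4286)^2 = 874.4694
  (92 - 51.4286)^2 = 1646.0408
  (5 - 51.4286)^2 = 2155.6122
  (38 - 51.4286)^2 = 180.3265
  (45 - 51.4286)^2 = 41.3265
  (21 - 51.4286)^2 = 925.898
  (9 - 51.4286)^2 = 1800.1837
  (70 - 51.4286)^2 = 344.898
Step 3: Sum of squared deviations = 11689.4286
Step 4: Population variance = 11689.4286 / 14 = 834.9592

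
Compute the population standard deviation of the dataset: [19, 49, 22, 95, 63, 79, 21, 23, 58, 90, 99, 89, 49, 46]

28.298

Step 1: Compute the mean: 57.2857
Step 2: Sum of squared deviations from the mean: 11210.8571
Step 3: Population variance = 11210.8571 / 14 = 800.7755
Step 4: Standard deviation = sqrt(800.7755) = 28.298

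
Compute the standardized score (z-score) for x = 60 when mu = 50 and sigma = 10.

1

Step 1: Recall the z-score formula: z = (x - mu) / sigma
Step 2: Substitute values: z = (60 - 50) / 10
Step 3: z = 10 / 10 = 1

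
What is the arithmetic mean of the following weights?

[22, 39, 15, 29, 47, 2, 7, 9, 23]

21.4444

Step 1: Sum all values: 22 + 39 + 15 + 29 + 47 + 2 + 7 + 9 + 23 = 193
Step 2: Count the number of values: n = 9
Step 3: Mean = sum / n = 193 / 9 = 21.4444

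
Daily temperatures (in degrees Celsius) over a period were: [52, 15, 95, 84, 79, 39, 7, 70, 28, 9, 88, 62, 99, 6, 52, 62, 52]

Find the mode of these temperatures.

52

Step 1: Count the frequency of each value:
  6: appears 1 time(s)
  7: appears 1 time(s)
  9: appears 1 time(s)
  15: appears 1 time(s)
  28: appears 1 time(s)
  39: appears 1 time(s)
  52: appears 3 time(s)
  62: appears 2 time(s)
  70: appears 1 time(s)
  79: appears 1 time(s)
  84: appears 1 time(s)
  88: appears 1 time(s)
  95: appears 1 time(s)
  99: appears 1 time(s)
Step 2: The value 52 appears most frequently (3 times).
Step 3: Mode = 52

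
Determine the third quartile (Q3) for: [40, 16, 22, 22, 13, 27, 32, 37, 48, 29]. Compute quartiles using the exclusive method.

37.75

Step 1: Sort the data: [13, 16, 22, 22, 27, 29, 32, 37, 40, 48]
Step 2: n = 10
Step 3: Using the exclusive quartile method:
  Q1 = 20.5
  Q2 (median) = 28
  Q3 = 37.75
  IQR = Q3 - Q1 = 37.75 - 20.5 = 17.25
Step 4: Q3 = 37.75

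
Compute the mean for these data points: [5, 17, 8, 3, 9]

8.4

Step 1: Sum all values: 5 + 17 + 8 + 3 + 9 = 42
Step 2: Count the number of values: n = 5
Step 3: Mean = sum / n = 42 / 5 = 8.4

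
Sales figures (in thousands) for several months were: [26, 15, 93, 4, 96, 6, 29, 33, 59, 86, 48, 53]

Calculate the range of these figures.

92

Step 1: Identify the maximum value: max = 96
Step 2: Identify the minimum value: min = 4
Step 3: Range = max - min = 96 - 4 = 92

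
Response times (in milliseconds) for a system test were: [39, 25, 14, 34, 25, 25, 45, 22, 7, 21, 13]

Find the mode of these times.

25

Step 1: Count the frequency of each value:
  7: appears 1 time(s)
  13: appears 1 time(s)
  14: appears 1 time(s)
  21: appears 1 time(s)
  22: appears 1 time(s)
  25: appears 3 time(s)
  34: appears 1 time(s)
  39: appears 1 time(s)
  45: appears 1 time(s)
Step 2: The value 25 appears most frequently (3 times).
Step 3: Mode = 25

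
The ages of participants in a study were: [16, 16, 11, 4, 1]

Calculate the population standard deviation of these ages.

6.1514

Step 1: Compute the mean: 9.6
Step 2: Sum of squared deviations from the mean: 189.2
Step 3: Population variance = 189.2 / 5 = 37.84
Step 4: Standard deviation = sqrt(37.84) = 6.1514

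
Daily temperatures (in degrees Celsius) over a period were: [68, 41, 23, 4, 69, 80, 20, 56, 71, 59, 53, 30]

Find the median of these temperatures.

54.5

Step 1: Sort the data in ascending order: [4, 20, 23, 30, 41, 53, 56, 59, 68, 69, 71, 80]
Step 2: The number of values is n = 12.
Step 3: Since n is even, the median is the average of positions 6 and 7:
  Median = (53 + 56) / 2 = 54.5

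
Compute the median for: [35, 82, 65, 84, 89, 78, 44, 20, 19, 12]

54.5

Step 1: Sort the data in ascending order: [12, 19, 20, 35, 44, 65, 78, 82, 84, 89]
Step 2: The number of values is n = 10.
Step 3: Since n is even, the median is the average of positions 5 and 6:
  Median = (44 + 65) / 2 = 54.5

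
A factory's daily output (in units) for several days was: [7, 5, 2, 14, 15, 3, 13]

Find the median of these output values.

7

Step 1: Sort the data in ascending order: [2, 3, 5, 7, 13, 14, 15]
Step 2: The number of values is n = 7.
Step 3: Since n is odd, the median is the middle value at position 4: 7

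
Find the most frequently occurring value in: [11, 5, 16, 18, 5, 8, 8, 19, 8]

8

Step 1: Count the frequency of each value:
  5: appears 2 time(s)
  8: appears 3 time(s)
  11: appears 1 time(s)
  16: appears 1 time(s)
  18: appears 1 time(s)
  19: appears 1 time(s)
Step 2: The value 8 appears most frequently (3 times).
Step 3: Mode = 8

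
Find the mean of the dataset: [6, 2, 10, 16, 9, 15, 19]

11

Step 1: Sum all values: 6 + 2 + 10 + 16 + 9 + 15 + 19 = 77
Step 2: Count the number of values: n = 7
Step 3: Mean = sum / n = 77 / 7 = 11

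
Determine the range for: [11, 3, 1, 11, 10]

10

Step 1: Identify the maximum value: max = 11
Step 2: Identify the minimum value: min = 1
Step 3: Range = max - min = 11 - 1 = 10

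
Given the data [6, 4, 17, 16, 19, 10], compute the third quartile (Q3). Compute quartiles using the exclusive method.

17.5

Step 1: Sort the data: [4, 6, 10, 16, 17, 19]
Step 2: n = 6
Step 3: Using the exclusive quartile method:
  Q1 = 5.5
  Q2 (median) = 13
  Q3 = 17.5
  IQR = Q3 - Q1 = 17.5 - 5.5 = 12
Step 4: Q3 = 17.5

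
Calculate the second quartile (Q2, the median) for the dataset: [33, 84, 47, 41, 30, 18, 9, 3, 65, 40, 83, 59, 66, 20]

40.5

Step 1: Sort the data: [3, 9, 18, 20, 30, 33, 40, 41, 47, 59, 65, 66, 83, 84]
Step 2: n = 14
Step 3: Q2 is the median. Since n is even, it is the average of the values at positions 7 and 8:
  Q2 = (40 + 41) / 2 = 40.5
Step 4: Q2 = 40.5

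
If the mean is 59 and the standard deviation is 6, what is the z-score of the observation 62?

0.5

Step 1: Recall the z-score formula: z = (x - mu) / sigma
Step 2: Substitute values: z = (62 - 59) / 6
Step 3: z = 3 / 6 = 0.5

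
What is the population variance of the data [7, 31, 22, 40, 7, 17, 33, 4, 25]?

146.4444

Step 1: Compute the mean: (7 + 31 + 22 + 40 + 7 + 17 + 33 + 4 + 25) / 9 = 20.6667
Step 2: Compute squared deviations from the mean:
  (7 - 20.6667)^2 = 186.7778
  (31 - 20.6667)^2 = 106.7778
  (22 - 20.6667)^2 = 1.7778
  (40 - 20.6667)^2 = 373.7778
  (7 - 20.6667)^2 = 186.7778
  (17 - 20.6667)^2 = 13.4444
  (33 - 20.6667)^2 = 152.1111
  (4 - 20.6667)^2 = 277.7778
  (25 - 20.6667)^2 = 18.7778
Step 3: Sum of squared deviations = 1318
Step 4: Population variance = 1318 / 9 = 146.4444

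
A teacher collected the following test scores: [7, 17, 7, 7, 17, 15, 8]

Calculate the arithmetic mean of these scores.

11.1429

Step 1: Sum all values: 7 + 17 + 7 + 7 + 17 + 15 + 8 = 78
Step 2: Count the number of values: n = 7
Step 3: Mean = sum / n = 78 / 7 = 11.1429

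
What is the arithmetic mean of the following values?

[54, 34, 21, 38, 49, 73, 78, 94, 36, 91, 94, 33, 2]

53.6154

Step 1: Sum all values: 54 + 34 + 21 + 38 + 49 + 73 + 78 + 94 + 36 + 91 + 94 + 33 + 2 = 697
Step 2: Count the number of values: n = 13
Step 3: Mean = sum / n = 697 / 13 = 53.6154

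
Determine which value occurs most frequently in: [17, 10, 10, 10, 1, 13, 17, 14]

10

Step 1: Count the frequency of each value:
  1: appears 1 time(s)
  10: appears 3 time(s)
  13: appears 1 time(s)
  14: appears 1 time(s)
  17: appears 2 time(s)
Step 2: The value 10 appears most frequently (3 times).
Step 3: Mode = 10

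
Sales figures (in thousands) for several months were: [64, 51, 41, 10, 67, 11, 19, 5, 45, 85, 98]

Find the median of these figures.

45

Step 1: Sort the data in ascending order: [5, 10, 11, 19, 41, 45, 51, 64, 67, 85, 98]
Step 2: The number of values is n = 11.
Step 3: Since n is odd, the median is the middle value at position 6: 45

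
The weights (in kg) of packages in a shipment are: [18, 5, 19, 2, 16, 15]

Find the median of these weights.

15.5

Step 1: Sort the data in ascending order: [2, 5, 15, 16, 18, 19]
Step 2: The number of values is n = 6.
Step 3: Since n is even, the median is the average of positions 3 and 4:
  Median = (15 + 16) / 2 = 15.5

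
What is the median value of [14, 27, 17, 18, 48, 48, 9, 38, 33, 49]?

30

Step 1: Sort the data in ascending order: [9, 14, 17, 18, 27, 33, 38, 48, 48, 49]
Step 2: The number of values is n = 10.
Step 3: Since n is even, the median is the average of positions 5 and 6:
  Median = (27 + 33) / 2 = 30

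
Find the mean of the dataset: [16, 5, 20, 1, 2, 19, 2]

9.2857

Step 1: Sum all values: 16 + 5 + 20 + 1 + 2 + 19 + 2 = 65
Step 2: Count the number of values: n = 7
Step 3: Mean = sum / n = 65 / 7 = 9.2857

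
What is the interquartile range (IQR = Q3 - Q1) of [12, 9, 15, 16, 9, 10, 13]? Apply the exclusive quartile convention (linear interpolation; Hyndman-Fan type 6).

6

Step 1: Sort the data: [9, 9, 10, 12, 13, 15, 16]
Step 2: n = 7
Step 3: Using the exclusive quartile method:
  Q1 = 9
  Q2 (median) = 12
  Q3 = 15
  IQR = Q3 - Q1 = 15 - 9 = 6
Step 4: IQR = 6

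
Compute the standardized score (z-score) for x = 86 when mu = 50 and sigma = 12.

3

Step 1: Recall the z-score formula: z = (x - mu) / sigma
Step 2: Substitute values: z = (86 - 50) / 12
Step 3: z = 36 / 12 = 3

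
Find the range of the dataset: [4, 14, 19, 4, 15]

15

Step 1: Identify the maximum value: max = 19
Step 2: Identify the minimum value: min = 4
Step 3: Range = max - min = 19 - 4 = 15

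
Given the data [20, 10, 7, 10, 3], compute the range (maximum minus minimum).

17

Step 1: Identify the maximum value: max = 20
Step 2: Identify the minimum value: min = 3
Step 3: Range = max - min = 20 - 3 = 17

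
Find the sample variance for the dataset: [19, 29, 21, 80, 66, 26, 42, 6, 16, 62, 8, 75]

708.0909

Step 1: Compute the mean: (19 + 29 + 21 + 80 + 66 + 26 + 42 + 6 + 16 + 62 + 8 + 75) / 12 = 37.5
Step 2: Compute squared deviations from the mean:
  (19 - 37.5)^2 = 342.25
  (29 - 37.5)^2 = 72.25
  (21 - 37.5)^2 = 272.25
  (80 - 37.5)^2 = 1806.25
  (66 - 37.5)^2 = 812.25
  (26 - 37.5)^2 = 132.25
  (42 - 37.5)^2 = 20.25
  (6 - 37.5)^2 = 992.25
  (16 - 37.5)^2 = 462.25
  (62 - 37.5)^2 = 600.25
  (8 - 37.5)^2 = 870.25
  (75 - 37.5)^2 = 1406.25
Step 3: Sum of squared deviations = 7789
Step 4: Sample variance = 7789 / 11 = 708.0909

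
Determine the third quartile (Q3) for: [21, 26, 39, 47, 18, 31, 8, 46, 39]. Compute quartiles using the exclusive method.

42.5

Step 1: Sort the data: [8, 18, 21, 26, 31, 39, 39, 46, 47]
Step 2: n = 9
Step 3: Using the exclusive quartile method:
  Q1 = 19.5
  Q2 (median) = 31
  Q3 = 42.5
  IQR = Q3 - Q1 = 42.5 - 19.5 = 23
Step 4: Q3 = 42.5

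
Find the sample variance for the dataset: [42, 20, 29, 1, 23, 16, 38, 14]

177.8393

Step 1: Compute the mean: (42 + 20 + 29 + 1 + 23 + 16 + 38 + 14) / 8 = 22.875
Step 2: Compute squared deviations from the mean:
  (42 - 22.875)^2 = 365.7656
  (20 - 22.875)^2 = 8.2656
  (29 - 22.875)^2 = 37.5156
  (1 - 22.875)^2 = 478.5156
  (23 - 22.875)^2 = 0.0156
  (16 - 22.875)^2 = 47.2656
  (38 - 22.875)^2 = 228.7656
  (14 - 22.875)^2 = 78.7656
Step 3: Sum of squared deviations = 1244.875
Step 4: Sample variance = 1244.875 / 7 = 177.8393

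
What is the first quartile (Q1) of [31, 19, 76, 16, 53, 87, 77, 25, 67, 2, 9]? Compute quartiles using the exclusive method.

16

Step 1: Sort the data: [2, 9, 16, 19, 25, 31, 53, 67, 76, 77, 87]
Step 2: n = 11
Step 3: Using the exclusive quartile method:
  Q1 = 16
  Q2 (median) = 31
  Q3 = 76
  IQR = Q3 - Q1 = 76 - 16 = 60
Step 4: Q1 = 16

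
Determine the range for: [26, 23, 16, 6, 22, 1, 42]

41

Step 1: Identify the maximum value: max = 42
Step 2: Identify the minimum value: min = 1
Step 3: Range = max - min = 42 - 1 = 41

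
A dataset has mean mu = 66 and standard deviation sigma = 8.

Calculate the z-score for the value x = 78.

1.5

Step 1: Recall the z-score formula: z = (x - mu) / sigma
Step 2: Substitute values: z = (78 - 66) / 8
Step 3: z = 12 / 8 = 1.5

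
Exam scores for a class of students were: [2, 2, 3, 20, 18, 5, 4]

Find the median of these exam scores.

4

Step 1: Sort the data in ascending order: [2, 2, 3, 4, 5, 18, 20]
Step 2: The number of values is n = 7.
Step 3: Since n is odd, the median is the middle value at position 4: 4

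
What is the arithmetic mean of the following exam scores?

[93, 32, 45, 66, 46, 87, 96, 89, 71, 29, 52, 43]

62.4167

Step 1: Sum all values: 93 + 32 + 45 + 66 + 46 + 87 + 96 + 89 + 71 + 29 + 52 + 43 = 749
Step 2: Count the number of values: n = 12
Step 3: Mean = sum / n = 749 / 12 = 62.4167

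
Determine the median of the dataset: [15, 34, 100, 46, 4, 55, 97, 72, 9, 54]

50

Step 1: Sort the data in ascending order: [4, 9, 15, 34, 46, 54, 55, 72, 97, 100]
Step 2: The number of values is n = 10.
Step 3: Since n is even, the median is the average of positions 5 and 6:
  Median = (46 + 54) / 2 = 50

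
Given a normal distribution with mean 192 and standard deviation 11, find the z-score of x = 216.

2.1818

Step 1: Recall the z-score formula: z = (x - mu) / sigma
Step 2: Substitute values: z = (216 - 192) / 11
Step 3: z = 24 / 11 = 2.1818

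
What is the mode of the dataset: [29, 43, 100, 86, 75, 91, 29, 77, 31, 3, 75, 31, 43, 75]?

75

Step 1: Count the frequency of each value:
  3: appears 1 time(s)
  29: appears 2 time(s)
  31: appears 2 time(s)
  43: appears 2 time(s)
  75: appears 3 time(s)
  77: appears 1 time(s)
  86: appears 1 time(s)
  91: appears 1 time(s)
  100: appears 1 time(s)
Step 2: The value 75 appears most frequently (3 times).
Step 3: Mode = 75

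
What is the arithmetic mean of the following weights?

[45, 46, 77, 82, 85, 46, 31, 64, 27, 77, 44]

56.7273

Step 1: Sum all values: 45 + 46 + 77 + 82 + 85 + 46 + 31 + 64 + 27 + 77 + 44 = 624
Step 2: Count the number of values: n = 11
Step 3: Mean = sum / n = 624 / 11 = 56.7273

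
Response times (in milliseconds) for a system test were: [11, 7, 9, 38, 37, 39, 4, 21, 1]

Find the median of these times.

11

Step 1: Sort the data in ascending order: [1, 4, 7, 9, 11, 21, 37, 38, 39]
Step 2: The number of values is n = 9.
Step 3: Since n is odd, the median is the middle value at position 5: 11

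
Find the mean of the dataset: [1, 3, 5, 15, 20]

8.8

Step 1: Sum all values: 1 + 3 + 5 + 15 + 20 = 44
Step 2: Count the number of values: n = 5
Step 3: Mean = sum / n = 44 / 5 = 8.8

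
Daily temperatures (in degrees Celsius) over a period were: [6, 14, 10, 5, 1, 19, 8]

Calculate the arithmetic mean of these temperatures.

9

Step 1: Sum all values: 6 + 14 + 10 + 5 + 1 + 19 + 8 = 63
Step 2: Count the number of values: n = 7
Step 3: Mean = sum / n = 63 / 7 = 9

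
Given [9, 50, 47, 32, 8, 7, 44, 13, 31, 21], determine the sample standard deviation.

16.8971

Step 1: Compute the mean: 26.2
Step 2: Sum of squared deviations from the mean: 2569.6
Step 3: Sample variance = 2569.6 / 9 = 285.5111
Step 4: Standard deviation = sqrt(285.5111) = 16.8971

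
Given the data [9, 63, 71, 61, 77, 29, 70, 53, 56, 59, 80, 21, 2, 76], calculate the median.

60

Step 1: Sort the data in ascending order: [2, 9, 21, 29, 53, 56, 59, 61, 63, 70, 71, 76, 77, 80]
Step 2: The number of values is n = 14.
Step 3: Since n is even, the median is the average of positions 7 and 8:
  Median = (59 + 61) / 2 = 60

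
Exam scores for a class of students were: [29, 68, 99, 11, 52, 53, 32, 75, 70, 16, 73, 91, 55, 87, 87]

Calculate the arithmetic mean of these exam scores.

59.8667

Step 1: Sum all values: 29 + 68 + 99 + 11 + 52 + 53 + 32 + 75 + 70 + 16 + 73 + 91 + 55 + 87 + 87 = 898
Step 2: Count the number of values: n = 15
Step 3: Mean = sum / n = 898 / 15 = 59.8667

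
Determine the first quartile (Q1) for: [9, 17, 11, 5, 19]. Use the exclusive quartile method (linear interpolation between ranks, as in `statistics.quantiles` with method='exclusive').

7

Step 1: Sort the data: [5, 9, 11, 17, 19]
Step 2: n = 5
Step 3: Using the exclusive quartile method:
  Q1 = 7
  Q2 (median) = 11
  Q3 = 18
  IQR = Q3 - Q1 = 18 - 7 = 11
Step 4: Q1 = 7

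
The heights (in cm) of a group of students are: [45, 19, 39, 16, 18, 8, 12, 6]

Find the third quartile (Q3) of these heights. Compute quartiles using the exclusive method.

34

Step 1: Sort the data: [6, 8, 12, 16, 18, 19, 39, 45]
Step 2: n = 8
Step 3: Using the exclusive quartile method:
  Q1 = 9
  Q2 (median) = 17
  Q3 = 34
  IQR = Q3 - Q1 = 34 - 9 = 25
Step 4: Q3 = 34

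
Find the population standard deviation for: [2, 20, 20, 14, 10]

6.7646

Step 1: Compute the mean: 13.2
Step 2: Sum of squared deviations from the mean: 228.8
Step 3: Population variance = 228.8 / 5 = 45.76
Step 4: Standard deviation = sqrt(45.76) = 6.7646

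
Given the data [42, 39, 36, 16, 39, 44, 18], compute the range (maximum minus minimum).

28

Step 1: Identify the maximum value: max = 44
Step 2: Identify the minimum value: min = 16
Step 3: Range = max - min = 44 - 16 = 28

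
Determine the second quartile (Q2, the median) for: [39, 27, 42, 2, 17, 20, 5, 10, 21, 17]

18.5

Step 1: Sort the data: [2, 5, 10, 17, 17, 20, 21, 27, 39, 42]
Step 2: n = 10
Step 3: Q2 is the median. Since n is even, it is the average of the values at positions 5 and 6:
  Q2 = (17 + 20) / 2 = 18.5
Step 4: Q2 = 18.5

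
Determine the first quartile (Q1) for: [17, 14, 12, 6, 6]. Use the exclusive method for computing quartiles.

6

Step 1: Sort the data: [6, 6, 12, 14, 17]
Step 2: n = 5
Step 3: Using the exclusive quartile method:
  Q1 = 6
  Q2 (median) = 12
  Q3 = 15.5
  IQR = Q3 - Q1 = 15.5 - 6 = 9.5
Step 4: Q1 = 6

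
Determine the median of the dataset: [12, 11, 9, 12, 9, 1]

10

Step 1: Sort the data in ascending order: [1, 9, 9, 11, 12, 12]
Step 2: The number of values is n = 6.
Step 3: Since n is even, the median is the average of positions 3 and 4:
  Median = (9 + 11) / 2 = 10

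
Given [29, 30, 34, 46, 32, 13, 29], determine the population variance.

80.8163

Step 1: Compute the mean: (29 + 30 + 34 + 46 + 32 + 13 + 29) / 7 = 30.4286
Step 2: Compute squared deviations from the mean:
  (29 - 30.4286)^2 = 2.0408
  (30 - 30.4286)^2 = 0.1837
  (34 - 30.4286)^2 = 12.7551
  (46 - 30.4286)^2 = 242.4694
  (32 - 30.4286)^2 = 2.4694
  (13 - 30.4286)^2 = 303.7551
  (29 - 30.4286)^2 = 2.0408
Step 3: Sum of squared deviations = 565.7143
Step 4: Population variance = 565.7143 / 7 = 80.8163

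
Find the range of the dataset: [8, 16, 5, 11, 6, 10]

11

Step 1: Identify the maximum value: max = 16
Step 2: Identify the minimum value: min = 5
Step 3: Range = max - min = 16 - 5 = 11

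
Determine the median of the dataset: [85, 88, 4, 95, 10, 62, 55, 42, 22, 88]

58.5

Step 1: Sort the data in ascending order: [4, 10, 22, 42, 55, 62, 85, 88, 88, 95]
Step 2: The number of values is n = 10.
Step 3: Since n is even, the median is the average of positions 5 and 6:
  Median = (55 + 62) / 2 = 58.5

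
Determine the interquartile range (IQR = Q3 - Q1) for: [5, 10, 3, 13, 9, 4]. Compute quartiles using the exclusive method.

7

Step 1: Sort the data: [3, 4, 5, 9, 10, 13]
Step 2: n = 6
Step 3: Using the exclusive quartile method:
  Q1 = 3.75
  Q2 (median) = 7
  Q3 = 10.75
  IQR = Q3 - Q1 = 10.75 - 3.75 = 7
Step 4: IQR = 7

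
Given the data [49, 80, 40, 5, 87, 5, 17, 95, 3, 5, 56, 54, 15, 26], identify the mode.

5

Step 1: Count the frequency of each value:
  3: appears 1 time(s)
  5: appears 3 time(s)
  15: appears 1 time(s)
  17: appears 1 time(s)
  26: appears 1 time(s)
  40: appears 1 time(s)
  49: appears 1 time(s)
  54: appears 1 time(s)
  56: appears 1 time(s)
  80: appears 1 time(s)
  87: appears 1 time(s)
  95: appears 1 time(s)
Step 2: The value 5 appears most frequently (3 times).
Step 3: Mode = 5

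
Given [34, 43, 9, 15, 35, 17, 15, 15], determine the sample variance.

155.5536

Step 1: Compute the mean: (34 + 43 + 9 + 15 + 35 + 17 + 15 + 15) / 8 = 22.875
Step 2: Compute squared deviations from the mean:
  (34 - 22.875)^2 = 123.7656
  (43 - 22.875)^2 = 405.0156
  (9 - 22.875)^2 = 192.5156
  (15 - 22.875)^2 = 62.0156
  (35 - 22.875)^2 = 147.0156
  (17 - 22.875)^2 = 34.5156
  (15 - 22.875)^2 = 62.0156
  (15 - 22.875)^2 = 62.0156
Step 3: Sum of squared deviations = 1088.875
Step 4: Sample variance = 1088.875 / 7 = 155.5536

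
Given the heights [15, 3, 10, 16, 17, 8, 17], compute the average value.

12.2857

Step 1: Sum all values: 15 + 3 + 10 + 16 + 17 + 8 + 17 = 86
Step 2: Count the number of values: n = 7
Step 3: Mean = sum / n = 86 / 7 = 12.2857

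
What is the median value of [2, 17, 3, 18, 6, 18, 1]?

6

Step 1: Sort the data in ascending order: [1, 2, 3, 6, 17, 18, 18]
Step 2: The number of values is n = 7.
Step 3: Since n is odd, the median is the middle value at position 4: 6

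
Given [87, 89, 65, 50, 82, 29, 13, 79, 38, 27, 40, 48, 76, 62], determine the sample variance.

605.456

Step 1: Compute the mean: (87 + 89 + 65 + 50 + 82 + 29 + 13 + 79 + 38 + 27 + 40 + 48 + 76 + 62) / 14 = 56.0714
Step 2: Compute squared deviations from the mean:
  (87 - 56.0714)^2 = 956.5765
  (89 - 56.0714)^2 = 1084.2908
  (65 - 56.0714)^2 = 79.7194
  (50 - 56.0714)^2 = 36.8622
  (82 - 56.0714)^2 = 672.2908
  (29 - 56.0714)^2 = 732.8622
  (13 - 56.0714)^2 = 1855.148
  (79 - 56.0714)^2 = 525.7194
  (38 - 56.0714)^2 = 326.5765
  (27 - 56.0714)^2 = 845.148
  (40 - 56.0714)^2 = 258.2908
  (48 - 56.0714)^2 = 65.148
  (76 - 56.0714)^2 = 397.148
  (62 - 56.0714)^2 = 35.148
Step 3: Sum of squared deviations = 7870.9286
Step 4: Sample variance = 7870.9286 / 13 = 605.456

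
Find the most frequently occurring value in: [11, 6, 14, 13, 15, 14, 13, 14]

14

Step 1: Count the frequency of each value:
  6: appears 1 time(s)
  11: appears 1 time(s)
  13: appears 2 time(s)
  14: appears 3 time(s)
  15: appears 1 time(s)
Step 2: The value 14 appears most frequently (3 times).
Step 3: Mode = 14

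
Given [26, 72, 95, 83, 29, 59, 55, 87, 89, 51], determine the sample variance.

608.9333

Step 1: Compute the mean: (26 + 72 + 95 + 83 + 29 + 59 + 55 + 87 + 89 + 51) / 10 = 64.6
Step 2: Compute squared deviations from the mean:
  (26 - 64.6)^2 = 1489.96
  (72 - 64.6)^2 = 54.76
  (95 - 64.6)^2 = 924.16
  (83 - 64.6)^2 = 338.56
  (29 - 64.6)^2 = 1267.36
  (59 - 64.6)^2 = 31.36
  (55 - 64.6)^2 = 92.16
  (87 - 64.6)^2 = 501.76
  (89 - 64.6)^2 = 595.36
  (51 - 64.6)^2 = 184.96
Step 3: Sum of squared deviations = 5480.4
Step 4: Sample variance = 5480.4 / 9 = 608.9333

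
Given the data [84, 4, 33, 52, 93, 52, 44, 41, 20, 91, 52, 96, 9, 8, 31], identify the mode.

52

Step 1: Count the frequency of each value:
  4: appears 1 time(s)
  8: appears 1 time(s)
  9: appears 1 time(s)
  20: appears 1 time(s)
  31: appears 1 time(s)
  33: appears 1 time(s)
  41: appears 1 time(s)
  44: appears 1 time(s)
  52: appears 3 time(s)
  84: appears 1 time(s)
  91: appears 1 time(s)
  93: appears 1 time(s)
  96: appears 1 time(s)
Step 2: The value 52 appears most frequently (3 times).
Step 3: Mode = 52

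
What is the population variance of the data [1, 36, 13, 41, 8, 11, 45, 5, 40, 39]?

279.09

Step 1: Compute the mean: (1 + 36 + 13 + 41 + 8 + 11 + 45 + 5 + 40 + 39) / 10 = 23.9
Step 2: Compute squared deviations from the mean:
  (1 - 23.9)^2 = 524.41
  (36 - 23.9)^2 = 146.41
  (13 - 23.9)^2 = 118.81
  (41 - 23.9)^2 = 292.41
  (8 - 23.9)^2 = 252.81
  (11 - 23.9)^2 = 166.41
  (45 - 23.9)^2 = 445.21
  (5 - 23.9)^2 = 357.21
  (40 - 23.9)^2 = 259.21
  (39 - 23.9)^2 = 228.01
Step 3: Sum of squared deviations = 2790.9
Step 4: Population variance = 2790.9 / 10 = 279.09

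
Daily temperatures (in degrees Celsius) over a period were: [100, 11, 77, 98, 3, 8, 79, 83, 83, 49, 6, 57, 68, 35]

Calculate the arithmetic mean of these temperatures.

54.0714

Step 1: Sum all values: 100 + 11 + 77 + 98 + 3 + 8 + 79 + 83 + 83 + 49 + 6 + 57 + 68 + 35 = 757
Step 2: Count the number of values: n = 14
Step 3: Mean = sum / n = 757 / 14 = 54.0714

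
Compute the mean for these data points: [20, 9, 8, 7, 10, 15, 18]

12.4286

Step 1: Sum all values: 20 + 9 + 8 + 7 + 10 + 15 + 18 = 87
Step 2: Count the number of values: n = 7
Step 3: Mean = sum / n = 87 / 7 = 12.4286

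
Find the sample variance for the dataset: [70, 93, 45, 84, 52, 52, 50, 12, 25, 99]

803.9556

Step 1: Compute the mean: (70 + 93 + 45 + 84 + 52 + 52 + 50 + 12 + 25 + 99) / 10 = 58.2
Step 2: Compute squared deviations from the mean:
  (70 - 58.2)^2 = 139.24
  (93 - 58.2)^2 = 1211.04
  (45 - 58.2)^2 = 174.24
  (84 - 58.2)^2 = 665.64
  (52 - 58.2)^2 = 38.44
  (52 - 58.2)^2 = 38.44
  (50 - 58.2)^2 = 67.24
  (12 - 58.2)^2 = 2134.44
  (25 - 58.2)^2 = 1102.24
  (99 - 58.2)^2 = 1664.64
Step 3: Sum of squared deviations = 7235.6
Step 4: Sample variance = 7235.6 / 9 = 803.9556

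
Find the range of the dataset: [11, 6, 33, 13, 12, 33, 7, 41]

35

Step 1: Identify the maximum value: max = 41
Step 2: Identify the minimum value: min = 6
Step 3: Range = max - min = 41 - 6 = 35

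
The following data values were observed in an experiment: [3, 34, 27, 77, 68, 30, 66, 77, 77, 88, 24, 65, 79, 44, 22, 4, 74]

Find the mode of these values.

77

Step 1: Count the frequency of each value:
  3: appears 1 time(s)
  4: appears 1 time(s)
  22: appears 1 time(s)
  24: appears 1 time(s)
  27: appears 1 time(s)
  30: appears 1 time(s)
  34: appears 1 time(s)
  44: appears 1 time(s)
  65: appears 1 time(s)
  66: appears 1 time(s)
  68: appears 1 time(s)
  74: appears 1 time(s)
  77: appears 3 time(s)
  79: appears 1 time(s)
  88: appears 1 time(s)
Step 2: The value 77 appears most frequently (3 times).
Step 3: Mode = 77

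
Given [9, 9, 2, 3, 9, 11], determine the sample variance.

13.7667

Step 1: Compute the mean: (9 + 9 + 2 + 3 + 9 + 11) / 6 = 7.1667
Step 2: Compute squared deviations from the mean:
  (9 - 7.1667)^2 = 3.3611
  (9 - 7.1667)^2 = 3.3611
  (2 - 7.1667)^2 = 26.6944
  (3 - 7.1667)^2 = 17.3611
  (9 - 7.1667)^2 = 3.3611
  (11 - 7.1667)^2 = 14.6944
Step 3: Sum of squared deviations = 68.8333
Step 4: Sample variance = 68.8333 / 5 = 13.7667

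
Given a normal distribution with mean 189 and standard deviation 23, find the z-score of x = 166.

-1

Step 1: Recall the z-score formula: z = (x - mu) / sigma
Step 2: Substitute values: z = (166 - 189) / 23
Step 3: z = -23 / 23 = -1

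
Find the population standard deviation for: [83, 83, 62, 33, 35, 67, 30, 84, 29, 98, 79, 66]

23.5813

Step 1: Compute the mean: 62.4167
Step 2: Sum of squared deviations from the mean: 6672.9167
Step 3: Population variance = 6672.9167 / 12 = 556.0764
Step 4: Standard deviation = sqrt(556.0764) = 23.5813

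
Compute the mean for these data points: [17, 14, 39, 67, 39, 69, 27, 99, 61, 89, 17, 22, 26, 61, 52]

46.6

Step 1: Sum all values: 17 + 14 + 39 + 67 + 39 + 69 + 27 + 99 + 61 + 89 + 17 + 22 + 26 + 61 + 52 = 699
Step 2: Count the number of values: n = 15
Step 3: Mean = sum / n = 699 / 15 = 46.6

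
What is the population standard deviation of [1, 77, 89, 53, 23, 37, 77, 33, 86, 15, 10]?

30.8644

Step 1: Compute the mean: 45.5455
Step 2: Sum of squared deviations from the mean: 10478.7273
Step 3: Population variance = 10478.7273 / 11 = 952.6116
Step 4: Standard deviation = sqrt(952.6116) = 30.8644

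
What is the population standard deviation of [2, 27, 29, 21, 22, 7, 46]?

13.5013

Step 1: Compute the mean: 22
Step 2: Sum of squared deviations from the mean: 1276
Step 3: Population variance = 1276 / 7 = 182.2857
Step 4: Standard deviation = sqrt(182.2857) = 13.5013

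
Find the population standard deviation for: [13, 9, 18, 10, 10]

3.2863

Step 1: Compute the mean: 12
Step 2: Sum of squared deviations from the mean: 54
Step 3: Population variance = 54 / 5 = 10.8
Step 4: Standard deviation = sqrt(10.8) = 3.2863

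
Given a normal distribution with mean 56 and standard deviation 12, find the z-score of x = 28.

-2.3333

Step 1: Recall the z-score formula: z = (x - mu) / sigma
Step 2: Substitute values: z = (28 - 56) / 12
Step 3: z = -28 / 12 = -2.3333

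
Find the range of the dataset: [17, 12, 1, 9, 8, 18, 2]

17

Step 1: Identify the maximum value: max = 18
Step 2: Identify the minimum value: min = 1
Step 3: Range = max - min = 18 - 1 = 17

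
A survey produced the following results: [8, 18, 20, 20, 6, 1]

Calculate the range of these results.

19

Step 1: Identify the maximum value: max = 20
Step 2: Identify the minimum value: min = 1
Step 3: Range = max - min = 20 - 1 = 19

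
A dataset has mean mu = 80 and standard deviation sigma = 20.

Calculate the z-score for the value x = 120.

2

Step 1: Recall the z-score formula: z = (x - mu) / sigma
Step 2: Substitute values: z = (120 - 80) / 20
Step 3: z = 40 / 20 = 2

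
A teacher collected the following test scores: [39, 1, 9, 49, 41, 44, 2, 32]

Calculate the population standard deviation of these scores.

18.5838

Step 1: Compute the mean: 27.125
Step 2: Sum of squared deviations from the mean: 2762.875
Step 3: Population variance = 2762.875 / 8 = 345.3594
Step 4: Standard deviation = sqrt(345.3594) = 18.5838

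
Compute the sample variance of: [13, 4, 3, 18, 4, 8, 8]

30.2381

Step 1: Compute the mean: (13 + 4 + 3 + 18 + 4 + 8 + 8) / 7 = 8.2857
Step 2: Compute squared deviations from the mean:
  (13 - 8.2857)^2 = 22.2245
  (4 - 8.2857)^2 = 18.3673
  (3 - 8.2857)^2 = 27.9388
  (18 - 8.2857)^2 = 94.3673
  (4 - 8.2857)^2 = 18.3673
  (8 - 8.2857)^2 = 0.0816
  (8 - 8.2857)^2 = 0.0816
Step 3: Sum of squared deviations = 181.4286
Step 4: Sample variance = 181.4286 / 6 = 30.2381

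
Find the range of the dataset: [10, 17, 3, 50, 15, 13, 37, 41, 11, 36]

47

Step 1: Identify the maximum value: max = 50
Step 2: Identify the minimum value: min = 3
Step 3: Range = max - min = 50 - 3 = 47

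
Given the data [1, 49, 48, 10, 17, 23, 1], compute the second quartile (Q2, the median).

17

Step 1: Sort the data: [1, 1, 10, 17, 23, 48, 49]
Step 2: n = 7
Step 3: Q2 is the median. Since n is odd, it is the middle value at position 4: 17
Step 4: Q2 = 17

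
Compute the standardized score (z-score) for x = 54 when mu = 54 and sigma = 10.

0

Step 1: Recall the z-score formula: z = (x - mu) / sigma
Step 2: Substitute values: z = (54 - 54) / 10
Step 3: z = 0 / 10 = 0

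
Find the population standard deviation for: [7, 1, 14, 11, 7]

4.3818

Step 1: Compute the mean: 8
Step 2: Sum of squared deviations from the mean: 96
Step 3: Population variance = 96 / 5 = 19.2
Step 4: Standard deviation = sqrt(19.2) = 4.3818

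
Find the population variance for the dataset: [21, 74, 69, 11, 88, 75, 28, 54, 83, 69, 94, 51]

676.1875

Step 1: Compute the mean: (21 + 74 + 69 + 11 + 88 + 75 + 28 + 54 + 83 + 69 + 94 + 51) / 12 = 59.75
Step 2: Compute squared deviations from the mean:
  (21 - 59.75)^2 = 1501.5625
  (74 - 59.75)^2 = 203.0625
  (69 - 59.75)^2 = 85.5625
  (11 - 59.75)^2 = 2376.5625
  (88 - 59.75)^2 = 798.0625
  (75 - 59.75)^2 = 232.5625
  (28 - 59.75)^2 = 1008.0625
  (54 - 59.75)^2 = 33.0625
  (83 - 59.75)^2 = 540.5625
  (69 - 59.75)^2 = 85.5625
  (94 - 59.75)^2 = 1173.0625
  (51 - 59.75)^2 = 76.5625
Step 3: Sum of squared deviations = 8114.25
Step 4: Population variance = 8114.25 / 12 = 676.1875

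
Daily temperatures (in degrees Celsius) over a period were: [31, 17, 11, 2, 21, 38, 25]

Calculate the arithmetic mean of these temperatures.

20.7143

Step 1: Sum all values: 31 + 17 + 11 + 2 + 21 + 38 + 25 = 145
Step 2: Count the number of values: n = 7
Step 3: Mean = sum / n = 145 / 7 = 20.7143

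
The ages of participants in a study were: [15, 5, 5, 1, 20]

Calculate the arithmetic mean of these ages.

9.2

Step 1: Sum all values: 15 + 5 + 5 + 1 + 20 = 46
Step 2: Count the number of values: n = 5
Step 3: Mean = sum / n = 46 / 5 = 9.2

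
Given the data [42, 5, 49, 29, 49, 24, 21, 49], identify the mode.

49

Step 1: Count the frequency of each value:
  5: appears 1 time(s)
  21: appears 1 time(s)
  24: appears 1 time(s)
  29: appears 1 time(s)
  42: appears 1 time(s)
  49: appears 3 time(s)
Step 2: The value 49 appears most frequently (3 times).
Step 3: Mode = 49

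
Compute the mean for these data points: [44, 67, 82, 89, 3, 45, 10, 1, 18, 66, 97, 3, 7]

40.9231

Step 1: Sum all values: 44 + 67 + 82 + 89 + 3 + 45 + 10 + 1 + 18 + 66 + 97 + 3 + 7 = 532
Step 2: Count the number of values: n = 13
Step 3: Mean = sum / n = 532 / 13 = 40.9231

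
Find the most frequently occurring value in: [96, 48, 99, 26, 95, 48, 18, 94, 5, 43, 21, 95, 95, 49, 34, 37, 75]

95

Step 1: Count the frequency of each value:
  5: appears 1 time(s)
  18: appears 1 time(s)
  21: appears 1 time(s)
  26: appears 1 time(s)
  34: appears 1 time(s)
  37: appears 1 time(s)
  43: appears 1 time(s)
  48: appears 2 time(s)
  49: appears 1 time(s)
  75: appears 1 time(s)
  94: appears 1 time(s)
  95: appears 3 time(s)
  96: appears 1 time(s)
  99: appears 1 time(s)
Step 2: The value 95 appears most frequently (3 times).
Step 3: Mode = 95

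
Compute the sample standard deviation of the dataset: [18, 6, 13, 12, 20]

5.4955

Step 1: Compute the mean: 13.8
Step 2: Sum of squared deviations from the mean: 120.8
Step 3: Sample variance = 120.8 / 4 = 30.2
Step 4: Standard deviation = sqrt(30.2) = 5.4955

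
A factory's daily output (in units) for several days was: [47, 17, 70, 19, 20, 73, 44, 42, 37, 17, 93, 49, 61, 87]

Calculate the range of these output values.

76

Step 1: Identify the maximum value: max = 93
Step 2: Identify the minimum value: min = 17
Step 3: Range = max - min = 93 - 17 = 76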